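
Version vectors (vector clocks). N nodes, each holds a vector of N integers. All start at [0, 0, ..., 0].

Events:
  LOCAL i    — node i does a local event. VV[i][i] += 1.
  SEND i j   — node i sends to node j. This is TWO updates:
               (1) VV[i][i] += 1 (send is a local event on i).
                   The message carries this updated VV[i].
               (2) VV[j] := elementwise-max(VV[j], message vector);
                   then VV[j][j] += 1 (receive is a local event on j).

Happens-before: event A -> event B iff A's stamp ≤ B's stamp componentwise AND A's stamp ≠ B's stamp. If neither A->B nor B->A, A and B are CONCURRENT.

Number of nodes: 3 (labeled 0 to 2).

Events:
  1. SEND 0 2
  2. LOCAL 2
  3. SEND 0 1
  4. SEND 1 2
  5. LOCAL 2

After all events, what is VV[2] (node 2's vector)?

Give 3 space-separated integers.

Answer: 2 2 4

Derivation:
Initial: VV[0]=[0, 0, 0]
Initial: VV[1]=[0, 0, 0]
Initial: VV[2]=[0, 0, 0]
Event 1: SEND 0->2: VV[0][0]++ -> VV[0]=[1, 0, 0], msg_vec=[1, 0, 0]; VV[2]=max(VV[2],msg_vec) then VV[2][2]++ -> VV[2]=[1, 0, 1]
Event 2: LOCAL 2: VV[2][2]++ -> VV[2]=[1, 0, 2]
Event 3: SEND 0->1: VV[0][0]++ -> VV[0]=[2, 0, 0], msg_vec=[2, 0, 0]; VV[1]=max(VV[1],msg_vec) then VV[1][1]++ -> VV[1]=[2, 1, 0]
Event 4: SEND 1->2: VV[1][1]++ -> VV[1]=[2, 2, 0], msg_vec=[2, 2, 0]; VV[2]=max(VV[2],msg_vec) then VV[2][2]++ -> VV[2]=[2, 2, 3]
Event 5: LOCAL 2: VV[2][2]++ -> VV[2]=[2, 2, 4]
Final vectors: VV[0]=[2, 0, 0]; VV[1]=[2, 2, 0]; VV[2]=[2, 2, 4]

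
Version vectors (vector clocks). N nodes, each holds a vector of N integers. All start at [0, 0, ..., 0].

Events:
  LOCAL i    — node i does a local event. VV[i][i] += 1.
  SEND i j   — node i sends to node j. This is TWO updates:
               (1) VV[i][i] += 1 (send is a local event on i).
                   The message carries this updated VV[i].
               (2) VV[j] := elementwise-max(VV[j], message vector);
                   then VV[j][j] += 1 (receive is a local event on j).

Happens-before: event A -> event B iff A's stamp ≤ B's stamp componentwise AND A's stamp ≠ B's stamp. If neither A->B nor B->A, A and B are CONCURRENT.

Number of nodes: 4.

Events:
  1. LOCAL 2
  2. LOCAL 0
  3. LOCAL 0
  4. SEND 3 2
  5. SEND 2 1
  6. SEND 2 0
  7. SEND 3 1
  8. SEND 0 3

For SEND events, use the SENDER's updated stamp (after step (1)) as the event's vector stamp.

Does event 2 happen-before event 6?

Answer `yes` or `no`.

Initial: VV[0]=[0, 0, 0, 0]
Initial: VV[1]=[0, 0, 0, 0]
Initial: VV[2]=[0, 0, 0, 0]
Initial: VV[3]=[0, 0, 0, 0]
Event 1: LOCAL 2: VV[2][2]++ -> VV[2]=[0, 0, 1, 0]
Event 2: LOCAL 0: VV[0][0]++ -> VV[0]=[1, 0, 0, 0]
Event 3: LOCAL 0: VV[0][0]++ -> VV[0]=[2, 0, 0, 0]
Event 4: SEND 3->2: VV[3][3]++ -> VV[3]=[0, 0, 0, 1], msg_vec=[0, 0, 0, 1]; VV[2]=max(VV[2],msg_vec) then VV[2][2]++ -> VV[2]=[0, 0, 2, 1]
Event 5: SEND 2->1: VV[2][2]++ -> VV[2]=[0, 0, 3, 1], msg_vec=[0, 0, 3, 1]; VV[1]=max(VV[1],msg_vec) then VV[1][1]++ -> VV[1]=[0, 1, 3, 1]
Event 6: SEND 2->0: VV[2][2]++ -> VV[2]=[0, 0, 4, 1], msg_vec=[0, 0, 4, 1]; VV[0]=max(VV[0],msg_vec) then VV[0][0]++ -> VV[0]=[3, 0, 4, 1]
Event 7: SEND 3->1: VV[3][3]++ -> VV[3]=[0, 0, 0, 2], msg_vec=[0, 0, 0, 2]; VV[1]=max(VV[1],msg_vec) then VV[1][1]++ -> VV[1]=[0, 2, 3, 2]
Event 8: SEND 0->3: VV[0][0]++ -> VV[0]=[4, 0, 4, 1], msg_vec=[4, 0, 4, 1]; VV[3]=max(VV[3],msg_vec) then VV[3][3]++ -> VV[3]=[4, 0, 4, 3]
Event 2 stamp: [1, 0, 0, 0]
Event 6 stamp: [0, 0, 4, 1]
[1, 0, 0, 0] <= [0, 0, 4, 1]? False. Equal? False. Happens-before: False

Answer: no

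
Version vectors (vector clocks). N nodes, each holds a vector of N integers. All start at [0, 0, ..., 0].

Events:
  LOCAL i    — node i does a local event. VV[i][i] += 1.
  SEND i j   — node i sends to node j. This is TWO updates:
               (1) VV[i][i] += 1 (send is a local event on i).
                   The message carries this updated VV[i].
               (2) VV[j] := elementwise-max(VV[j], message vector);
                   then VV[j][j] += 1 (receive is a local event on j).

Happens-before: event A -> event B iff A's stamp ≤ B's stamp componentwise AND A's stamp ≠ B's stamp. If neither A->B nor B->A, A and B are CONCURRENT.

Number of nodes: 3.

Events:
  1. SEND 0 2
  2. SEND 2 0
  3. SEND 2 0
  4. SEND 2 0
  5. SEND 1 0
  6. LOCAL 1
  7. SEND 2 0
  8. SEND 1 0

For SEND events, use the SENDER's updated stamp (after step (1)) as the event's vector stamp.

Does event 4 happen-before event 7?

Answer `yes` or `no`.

Answer: yes

Derivation:
Initial: VV[0]=[0, 0, 0]
Initial: VV[1]=[0, 0, 0]
Initial: VV[2]=[0, 0, 0]
Event 1: SEND 0->2: VV[0][0]++ -> VV[0]=[1, 0, 0], msg_vec=[1, 0, 0]; VV[2]=max(VV[2],msg_vec) then VV[2][2]++ -> VV[2]=[1, 0, 1]
Event 2: SEND 2->0: VV[2][2]++ -> VV[2]=[1, 0, 2], msg_vec=[1, 0, 2]; VV[0]=max(VV[0],msg_vec) then VV[0][0]++ -> VV[0]=[2, 0, 2]
Event 3: SEND 2->0: VV[2][2]++ -> VV[2]=[1, 0, 3], msg_vec=[1, 0, 3]; VV[0]=max(VV[0],msg_vec) then VV[0][0]++ -> VV[0]=[3, 0, 3]
Event 4: SEND 2->0: VV[2][2]++ -> VV[2]=[1, 0, 4], msg_vec=[1, 0, 4]; VV[0]=max(VV[0],msg_vec) then VV[0][0]++ -> VV[0]=[4, 0, 4]
Event 5: SEND 1->0: VV[1][1]++ -> VV[1]=[0, 1, 0], msg_vec=[0, 1, 0]; VV[0]=max(VV[0],msg_vec) then VV[0][0]++ -> VV[0]=[5, 1, 4]
Event 6: LOCAL 1: VV[1][1]++ -> VV[1]=[0, 2, 0]
Event 7: SEND 2->0: VV[2][2]++ -> VV[2]=[1, 0, 5], msg_vec=[1, 0, 5]; VV[0]=max(VV[0],msg_vec) then VV[0][0]++ -> VV[0]=[6, 1, 5]
Event 8: SEND 1->0: VV[1][1]++ -> VV[1]=[0, 3, 0], msg_vec=[0, 3, 0]; VV[0]=max(VV[0],msg_vec) then VV[0][0]++ -> VV[0]=[7, 3, 5]
Event 4 stamp: [1, 0, 4]
Event 7 stamp: [1, 0, 5]
[1, 0, 4] <= [1, 0, 5]? True. Equal? False. Happens-before: True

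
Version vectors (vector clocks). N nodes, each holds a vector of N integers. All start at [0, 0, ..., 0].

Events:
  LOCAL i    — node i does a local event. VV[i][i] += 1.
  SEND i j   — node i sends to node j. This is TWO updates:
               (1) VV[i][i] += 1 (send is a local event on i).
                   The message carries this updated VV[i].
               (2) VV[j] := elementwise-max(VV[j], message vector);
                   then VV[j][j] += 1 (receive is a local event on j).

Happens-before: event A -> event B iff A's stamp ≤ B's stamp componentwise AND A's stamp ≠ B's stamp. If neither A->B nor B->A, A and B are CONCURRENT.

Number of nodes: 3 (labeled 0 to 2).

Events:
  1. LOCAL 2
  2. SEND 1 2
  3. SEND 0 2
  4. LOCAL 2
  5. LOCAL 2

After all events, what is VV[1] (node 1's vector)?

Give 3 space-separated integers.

Initial: VV[0]=[0, 0, 0]
Initial: VV[1]=[0, 0, 0]
Initial: VV[2]=[0, 0, 0]
Event 1: LOCAL 2: VV[2][2]++ -> VV[2]=[0, 0, 1]
Event 2: SEND 1->2: VV[1][1]++ -> VV[1]=[0, 1, 0], msg_vec=[0, 1, 0]; VV[2]=max(VV[2],msg_vec) then VV[2][2]++ -> VV[2]=[0, 1, 2]
Event 3: SEND 0->2: VV[0][0]++ -> VV[0]=[1, 0, 0], msg_vec=[1, 0, 0]; VV[2]=max(VV[2],msg_vec) then VV[2][2]++ -> VV[2]=[1, 1, 3]
Event 4: LOCAL 2: VV[2][2]++ -> VV[2]=[1, 1, 4]
Event 5: LOCAL 2: VV[2][2]++ -> VV[2]=[1, 1, 5]
Final vectors: VV[0]=[1, 0, 0]; VV[1]=[0, 1, 0]; VV[2]=[1, 1, 5]

Answer: 0 1 0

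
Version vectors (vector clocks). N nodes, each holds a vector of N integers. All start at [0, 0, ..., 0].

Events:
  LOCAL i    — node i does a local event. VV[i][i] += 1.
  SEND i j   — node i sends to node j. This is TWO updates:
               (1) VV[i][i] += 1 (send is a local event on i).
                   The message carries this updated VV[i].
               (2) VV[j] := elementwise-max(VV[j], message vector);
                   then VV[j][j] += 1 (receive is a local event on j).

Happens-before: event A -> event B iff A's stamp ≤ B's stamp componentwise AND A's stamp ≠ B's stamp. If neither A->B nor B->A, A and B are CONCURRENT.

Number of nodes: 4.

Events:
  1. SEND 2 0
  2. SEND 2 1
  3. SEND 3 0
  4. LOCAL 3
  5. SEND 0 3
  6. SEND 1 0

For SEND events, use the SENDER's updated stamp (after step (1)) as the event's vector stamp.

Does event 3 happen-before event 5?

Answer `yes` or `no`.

Initial: VV[0]=[0, 0, 0, 0]
Initial: VV[1]=[0, 0, 0, 0]
Initial: VV[2]=[0, 0, 0, 0]
Initial: VV[3]=[0, 0, 0, 0]
Event 1: SEND 2->0: VV[2][2]++ -> VV[2]=[0, 0, 1, 0], msg_vec=[0, 0, 1, 0]; VV[0]=max(VV[0],msg_vec) then VV[0][0]++ -> VV[0]=[1, 0, 1, 0]
Event 2: SEND 2->1: VV[2][2]++ -> VV[2]=[0, 0, 2, 0], msg_vec=[0, 0, 2, 0]; VV[1]=max(VV[1],msg_vec) then VV[1][1]++ -> VV[1]=[0, 1, 2, 0]
Event 3: SEND 3->0: VV[3][3]++ -> VV[3]=[0, 0, 0, 1], msg_vec=[0, 0, 0, 1]; VV[0]=max(VV[0],msg_vec) then VV[0][0]++ -> VV[0]=[2, 0, 1, 1]
Event 4: LOCAL 3: VV[3][3]++ -> VV[3]=[0, 0, 0, 2]
Event 5: SEND 0->3: VV[0][0]++ -> VV[0]=[3, 0, 1, 1], msg_vec=[3, 0, 1, 1]; VV[3]=max(VV[3],msg_vec) then VV[3][3]++ -> VV[3]=[3, 0, 1, 3]
Event 6: SEND 1->0: VV[1][1]++ -> VV[1]=[0, 2, 2, 0], msg_vec=[0, 2, 2, 0]; VV[0]=max(VV[0],msg_vec) then VV[0][0]++ -> VV[0]=[4, 2, 2, 1]
Event 3 stamp: [0, 0, 0, 1]
Event 5 stamp: [3, 0, 1, 1]
[0, 0, 0, 1] <= [3, 0, 1, 1]? True. Equal? False. Happens-before: True

Answer: yes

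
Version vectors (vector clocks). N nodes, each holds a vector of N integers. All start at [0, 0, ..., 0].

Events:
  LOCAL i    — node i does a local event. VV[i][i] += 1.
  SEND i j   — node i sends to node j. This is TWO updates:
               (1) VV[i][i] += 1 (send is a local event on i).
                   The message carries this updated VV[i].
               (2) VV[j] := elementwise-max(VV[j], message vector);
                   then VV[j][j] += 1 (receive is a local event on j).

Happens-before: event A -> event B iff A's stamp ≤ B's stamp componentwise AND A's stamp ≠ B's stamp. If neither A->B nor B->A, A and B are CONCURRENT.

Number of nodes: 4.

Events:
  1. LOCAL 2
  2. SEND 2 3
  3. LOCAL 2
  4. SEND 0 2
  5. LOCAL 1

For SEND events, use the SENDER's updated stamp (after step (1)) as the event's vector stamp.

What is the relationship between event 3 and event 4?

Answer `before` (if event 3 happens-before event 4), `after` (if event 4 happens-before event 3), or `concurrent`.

Initial: VV[0]=[0, 0, 0, 0]
Initial: VV[1]=[0, 0, 0, 0]
Initial: VV[2]=[0, 0, 0, 0]
Initial: VV[3]=[0, 0, 0, 0]
Event 1: LOCAL 2: VV[2][2]++ -> VV[2]=[0, 0, 1, 0]
Event 2: SEND 2->3: VV[2][2]++ -> VV[2]=[0, 0, 2, 0], msg_vec=[0, 0, 2, 0]; VV[3]=max(VV[3],msg_vec) then VV[3][3]++ -> VV[3]=[0, 0, 2, 1]
Event 3: LOCAL 2: VV[2][2]++ -> VV[2]=[0, 0, 3, 0]
Event 4: SEND 0->2: VV[0][0]++ -> VV[0]=[1, 0, 0, 0], msg_vec=[1, 0, 0, 0]; VV[2]=max(VV[2],msg_vec) then VV[2][2]++ -> VV[2]=[1, 0, 4, 0]
Event 5: LOCAL 1: VV[1][1]++ -> VV[1]=[0, 1, 0, 0]
Event 3 stamp: [0, 0, 3, 0]
Event 4 stamp: [1, 0, 0, 0]
[0, 0, 3, 0] <= [1, 0, 0, 0]? False
[1, 0, 0, 0] <= [0, 0, 3, 0]? False
Relation: concurrent

Answer: concurrent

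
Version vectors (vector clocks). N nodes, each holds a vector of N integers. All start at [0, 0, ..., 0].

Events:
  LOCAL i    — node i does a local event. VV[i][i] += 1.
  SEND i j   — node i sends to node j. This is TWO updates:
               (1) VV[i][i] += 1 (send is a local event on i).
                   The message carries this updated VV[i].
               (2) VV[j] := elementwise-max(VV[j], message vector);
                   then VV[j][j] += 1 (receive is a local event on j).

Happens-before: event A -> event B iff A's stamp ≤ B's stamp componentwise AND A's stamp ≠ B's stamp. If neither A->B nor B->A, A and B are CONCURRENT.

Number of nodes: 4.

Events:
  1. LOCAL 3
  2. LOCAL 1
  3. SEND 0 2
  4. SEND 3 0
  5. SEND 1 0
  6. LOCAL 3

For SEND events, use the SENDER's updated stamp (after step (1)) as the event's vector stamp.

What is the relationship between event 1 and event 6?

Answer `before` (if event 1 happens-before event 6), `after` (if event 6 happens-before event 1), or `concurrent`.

Initial: VV[0]=[0, 0, 0, 0]
Initial: VV[1]=[0, 0, 0, 0]
Initial: VV[2]=[0, 0, 0, 0]
Initial: VV[3]=[0, 0, 0, 0]
Event 1: LOCAL 3: VV[3][3]++ -> VV[3]=[0, 0, 0, 1]
Event 2: LOCAL 1: VV[1][1]++ -> VV[1]=[0, 1, 0, 0]
Event 3: SEND 0->2: VV[0][0]++ -> VV[0]=[1, 0, 0, 0], msg_vec=[1, 0, 0, 0]; VV[2]=max(VV[2],msg_vec) then VV[2][2]++ -> VV[2]=[1, 0, 1, 0]
Event 4: SEND 3->0: VV[3][3]++ -> VV[3]=[0, 0, 0, 2], msg_vec=[0, 0, 0, 2]; VV[0]=max(VV[0],msg_vec) then VV[0][0]++ -> VV[0]=[2, 0, 0, 2]
Event 5: SEND 1->0: VV[1][1]++ -> VV[1]=[0, 2, 0, 0], msg_vec=[0, 2, 0, 0]; VV[0]=max(VV[0],msg_vec) then VV[0][0]++ -> VV[0]=[3, 2, 0, 2]
Event 6: LOCAL 3: VV[3][3]++ -> VV[3]=[0, 0, 0, 3]
Event 1 stamp: [0, 0, 0, 1]
Event 6 stamp: [0, 0, 0, 3]
[0, 0, 0, 1] <= [0, 0, 0, 3]? True
[0, 0, 0, 3] <= [0, 0, 0, 1]? False
Relation: before

Answer: before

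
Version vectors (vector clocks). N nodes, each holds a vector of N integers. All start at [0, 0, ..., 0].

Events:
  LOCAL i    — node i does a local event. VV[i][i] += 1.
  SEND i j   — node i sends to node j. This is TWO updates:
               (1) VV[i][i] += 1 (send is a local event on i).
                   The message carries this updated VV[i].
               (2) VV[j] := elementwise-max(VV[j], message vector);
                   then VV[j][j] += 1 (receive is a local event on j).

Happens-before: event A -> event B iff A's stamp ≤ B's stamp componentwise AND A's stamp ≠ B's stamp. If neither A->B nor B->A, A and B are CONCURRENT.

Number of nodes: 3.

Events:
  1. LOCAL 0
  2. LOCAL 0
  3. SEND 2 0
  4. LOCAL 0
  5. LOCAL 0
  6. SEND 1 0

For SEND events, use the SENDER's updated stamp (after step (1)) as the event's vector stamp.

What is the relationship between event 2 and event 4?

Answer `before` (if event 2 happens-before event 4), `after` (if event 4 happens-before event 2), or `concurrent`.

Initial: VV[0]=[0, 0, 0]
Initial: VV[1]=[0, 0, 0]
Initial: VV[2]=[0, 0, 0]
Event 1: LOCAL 0: VV[0][0]++ -> VV[0]=[1, 0, 0]
Event 2: LOCAL 0: VV[0][0]++ -> VV[0]=[2, 0, 0]
Event 3: SEND 2->0: VV[2][2]++ -> VV[2]=[0, 0, 1], msg_vec=[0, 0, 1]; VV[0]=max(VV[0],msg_vec) then VV[0][0]++ -> VV[0]=[3, 0, 1]
Event 4: LOCAL 0: VV[0][0]++ -> VV[0]=[4, 0, 1]
Event 5: LOCAL 0: VV[0][0]++ -> VV[0]=[5, 0, 1]
Event 6: SEND 1->0: VV[1][1]++ -> VV[1]=[0, 1, 0], msg_vec=[0, 1, 0]; VV[0]=max(VV[0],msg_vec) then VV[0][0]++ -> VV[0]=[6, 1, 1]
Event 2 stamp: [2, 0, 0]
Event 4 stamp: [4, 0, 1]
[2, 0, 0] <= [4, 0, 1]? True
[4, 0, 1] <= [2, 0, 0]? False
Relation: before

Answer: before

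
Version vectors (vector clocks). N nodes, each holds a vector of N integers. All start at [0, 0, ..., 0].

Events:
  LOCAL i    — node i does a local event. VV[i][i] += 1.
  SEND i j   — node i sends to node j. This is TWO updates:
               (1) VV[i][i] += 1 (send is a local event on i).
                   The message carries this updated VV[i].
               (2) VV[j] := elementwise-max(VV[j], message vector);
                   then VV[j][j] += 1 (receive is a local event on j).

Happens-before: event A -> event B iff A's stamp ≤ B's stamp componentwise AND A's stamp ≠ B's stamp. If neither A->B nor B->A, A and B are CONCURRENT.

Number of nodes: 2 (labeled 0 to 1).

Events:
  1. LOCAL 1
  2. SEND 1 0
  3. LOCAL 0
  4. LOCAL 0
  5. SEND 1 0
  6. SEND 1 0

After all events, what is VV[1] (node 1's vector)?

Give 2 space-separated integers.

Initial: VV[0]=[0, 0]
Initial: VV[1]=[0, 0]
Event 1: LOCAL 1: VV[1][1]++ -> VV[1]=[0, 1]
Event 2: SEND 1->0: VV[1][1]++ -> VV[1]=[0, 2], msg_vec=[0, 2]; VV[0]=max(VV[0],msg_vec) then VV[0][0]++ -> VV[0]=[1, 2]
Event 3: LOCAL 0: VV[0][0]++ -> VV[0]=[2, 2]
Event 4: LOCAL 0: VV[0][0]++ -> VV[0]=[3, 2]
Event 5: SEND 1->0: VV[1][1]++ -> VV[1]=[0, 3], msg_vec=[0, 3]; VV[0]=max(VV[0],msg_vec) then VV[0][0]++ -> VV[0]=[4, 3]
Event 6: SEND 1->0: VV[1][1]++ -> VV[1]=[0, 4], msg_vec=[0, 4]; VV[0]=max(VV[0],msg_vec) then VV[0][0]++ -> VV[0]=[5, 4]
Final vectors: VV[0]=[5, 4]; VV[1]=[0, 4]

Answer: 0 4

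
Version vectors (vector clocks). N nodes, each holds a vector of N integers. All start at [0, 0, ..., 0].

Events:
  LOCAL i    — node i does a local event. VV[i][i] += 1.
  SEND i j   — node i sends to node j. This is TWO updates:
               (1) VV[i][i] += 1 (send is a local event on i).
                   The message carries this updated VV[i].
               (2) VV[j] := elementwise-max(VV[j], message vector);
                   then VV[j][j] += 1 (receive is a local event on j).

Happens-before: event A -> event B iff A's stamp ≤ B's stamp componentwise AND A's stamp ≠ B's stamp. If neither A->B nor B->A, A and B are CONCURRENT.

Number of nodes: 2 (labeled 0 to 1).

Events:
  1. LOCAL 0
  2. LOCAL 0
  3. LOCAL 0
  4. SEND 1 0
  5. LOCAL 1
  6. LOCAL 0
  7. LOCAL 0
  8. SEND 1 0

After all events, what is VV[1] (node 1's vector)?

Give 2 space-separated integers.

Answer: 0 3

Derivation:
Initial: VV[0]=[0, 0]
Initial: VV[1]=[0, 0]
Event 1: LOCAL 0: VV[0][0]++ -> VV[0]=[1, 0]
Event 2: LOCAL 0: VV[0][0]++ -> VV[0]=[2, 0]
Event 3: LOCAL 0: VV[0][0]++ -> VV[0]=[3, 0]
Event 4: SEND 1->0: VV[1][1]++ -> VV[1]=[0, 1], msg_vec=[0, 1]; VV[0]=max(VV[0],msg_vec) then VV[0][0]++ -> VV[0]=[4, 1]
Event 5: LOCAL 1: VV[1][1]++ -> VV[1]=[0, 2]
Event 6: LOCAL 0: VV[0][0]++ -> VV[0]=[5, 1]
Event 7: LOCAL 0: VV[0][0]++ -> VV[0]=[6, 1]
Event 8: SEND 1->0: VV[1][1]++ -> VV[1]=[0, 3], msg_vec=[0, 3]; VV[0]=max(VV[0],msg_vec) then VV[0][0]++ -> VV[0]=[7, 3]
Final vectors: VV[0]=[7, 3]; VV[1]=[0, 3]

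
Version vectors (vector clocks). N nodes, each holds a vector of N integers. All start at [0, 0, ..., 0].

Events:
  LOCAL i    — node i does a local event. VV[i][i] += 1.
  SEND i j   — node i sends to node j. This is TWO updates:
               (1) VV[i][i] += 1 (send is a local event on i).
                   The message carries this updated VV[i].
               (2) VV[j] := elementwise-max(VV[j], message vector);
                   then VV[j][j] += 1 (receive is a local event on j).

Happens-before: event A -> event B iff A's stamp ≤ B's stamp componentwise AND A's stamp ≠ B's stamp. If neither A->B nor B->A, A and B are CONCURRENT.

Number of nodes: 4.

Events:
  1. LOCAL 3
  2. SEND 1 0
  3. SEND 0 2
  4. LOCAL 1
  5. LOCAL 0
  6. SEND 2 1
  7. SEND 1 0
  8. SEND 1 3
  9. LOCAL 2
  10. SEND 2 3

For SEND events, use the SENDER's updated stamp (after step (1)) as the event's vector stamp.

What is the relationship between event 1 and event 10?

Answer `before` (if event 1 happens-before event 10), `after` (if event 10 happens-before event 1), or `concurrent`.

Initial: VV[0]=[0, 0, 0, 0]
Initial: VV[1]=[0, 0, 0, 0]
Initial: VV[2]=[0, 0, 0, 0]
Initial: VV[3]=[0, 0, 0, 0]
Event 1: LOCAL 3: VV[3][3]++ -> VV[3]=[0, 0, 0, 1]
Event 2: SEND 1->0: VV[1][1]++ -> VV[1]=[0, 1, 0, 0], msg_vec=[0, 1, 0, 0]; VV[0]=max(VV[0],msg_vec) then VV[0][0]++ -> VV[0]=[1, 1, 0, 0]
Event 3: SEND 0->2: VV[0][0]++ -> VV[0]=[2, 1, 0, 0], msg_vec=[2, 1, 0, 0]; VV[2]=max(VV[2],msg_vec) then VV[2][2]++ -> VV[2]=[2, 1, 1, 0]
Event 4: LOCAL 1: VV[1][1]++ -> VV[1]=[0, 2, 0, 0]
Event 5: LOCAL 0: VV[0][0]++ -> VV[0]=[3, 1, 0, 0]
Event 6: SEND 2->1: VV[2][2]++ -> VV[2]=[2, 1, 2, 0], msg_vec=[2, 1, 2, 0]; VV[1]=max(VV[1],msg_vec) then VV[1][1]++ -> VV[1]=[2, 3, 2, 0]
Event 7: SEND 1->0: VV[1][1]++ -> VV[1]=[2, 4, 2, 0], msg_vec=[2, 4, 2, 0]; VV[0]=max(VV[0],msg_vec) then VV[0][0]++ -> VV[0]=[4, 4, 2, 0]
Event 8: SEND 1->3: VV[1][1]++ -> VV[1]=[2, 5, 2, 0], msg_vec=[2, 5, 2, 0]; VV[3]=max(VV[3],msg_vec) then VV[3][3]++ -> VV[3]=[2, 5, 2, 2]
Event 9: LOCAL 2: VV[2][2]++ -> VV[2]=[2, 1, 3, 0]
Event 10: SEND 2->3: VV[2][2]++ -> VV[2]=[2, 1, 4, 0], msg_vec=[2, 1, 4, 0]; VV[3]=max(VV[3],msg_vec) then VV[3][3]++ -> VV[3]=[2, 5, 4, 3]
Event 1 stamp: [0, 0, 0, 1]
Event 10 stamp: [2, 1, 4, 0]
[0, 0, 0, 1] <= [2, 1, 4, 0]? False
[2, 1, 4, 0] <= [0, 0, 0, 1]? False
Relation: concurrent

Answer: concurrent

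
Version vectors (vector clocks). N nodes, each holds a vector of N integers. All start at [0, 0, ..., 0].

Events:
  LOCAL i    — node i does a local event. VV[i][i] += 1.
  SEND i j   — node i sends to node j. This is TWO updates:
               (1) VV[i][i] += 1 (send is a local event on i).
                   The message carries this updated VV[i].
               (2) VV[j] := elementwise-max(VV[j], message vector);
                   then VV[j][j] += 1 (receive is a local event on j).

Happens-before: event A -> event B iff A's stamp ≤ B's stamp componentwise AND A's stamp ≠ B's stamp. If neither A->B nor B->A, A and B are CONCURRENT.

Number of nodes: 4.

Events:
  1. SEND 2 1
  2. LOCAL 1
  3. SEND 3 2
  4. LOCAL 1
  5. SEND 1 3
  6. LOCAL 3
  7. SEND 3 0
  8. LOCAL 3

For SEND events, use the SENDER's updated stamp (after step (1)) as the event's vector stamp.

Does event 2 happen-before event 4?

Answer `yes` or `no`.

Answer: yes

Derivation:
Initial: VV[0]=[0, 0, 0, 0]
Initial: VV[1]=[0, 0, 0, 0]
Initial: VV[2]=[0, 0, 0, 0]
Initial: VV[3]=[0, 0, 0, 0]
Event 1: SEND 2->1: VV[2][2]++ -> VV[2]=[0, 0, 1, 0], msg_vec=[0, 0, 1, 0]; VV[1]=max(VV[1],msg_vec) then VV[1][1]++ -> VV[1]=[0, 1, 1, 0]
Event 2: LOCAL 1: VV[1][1]++ -> VV[1]=[0, 2, 1, 0]
Event 3: SEND 3->2: VV[3][3]++ -> VV[3]=[0, 0, 0, 1], msg_vec=[0, 0, 0, 1]; VV[2]=max(VV[2],msg_vec) then VV[2][2]++ -> VV[2]=[0, 0, 2, 1]
Event 4: LOCAL 1: VV[1][1]++ -> VV[1]=[0, 3, 1, 0]
Event 5: SEND 1->3: VV[1][1]++ -> VV[1]=[0, 4, 1, 0], msg_vec=[0, 4, 1, 0]; VV[3]=max(VV[3],msg_vec) then VV[3][3]++ -> VV[3]=[0, 4, 1, 2]
Event 6: LOCAL 3: VV[3][3]++ -> VV[3]=[0, 4, 1, 3]
Event 7: SEND 3->0: VV[3][3]++ -> VV[3]=[0, 4, 1, 4], msg_vec=[0, 4, 1, 4]; VV[0]=max(VV[0],msg_vec) then VV[0][0]++ -> VV[0]=[1, 4, 1, 4]
Event 8: LOCAL 3: VV[3][3]++ -> VV[3]=[0, 4, 1, 5]
Event 2 stamp: [0, 2, 1, 0]
Event 4 stamp: [0, 3, 1, 0]
[0, 2, 1, 0] <= [0, 3, 1, 0]? True. Equal? False. Happens-before: True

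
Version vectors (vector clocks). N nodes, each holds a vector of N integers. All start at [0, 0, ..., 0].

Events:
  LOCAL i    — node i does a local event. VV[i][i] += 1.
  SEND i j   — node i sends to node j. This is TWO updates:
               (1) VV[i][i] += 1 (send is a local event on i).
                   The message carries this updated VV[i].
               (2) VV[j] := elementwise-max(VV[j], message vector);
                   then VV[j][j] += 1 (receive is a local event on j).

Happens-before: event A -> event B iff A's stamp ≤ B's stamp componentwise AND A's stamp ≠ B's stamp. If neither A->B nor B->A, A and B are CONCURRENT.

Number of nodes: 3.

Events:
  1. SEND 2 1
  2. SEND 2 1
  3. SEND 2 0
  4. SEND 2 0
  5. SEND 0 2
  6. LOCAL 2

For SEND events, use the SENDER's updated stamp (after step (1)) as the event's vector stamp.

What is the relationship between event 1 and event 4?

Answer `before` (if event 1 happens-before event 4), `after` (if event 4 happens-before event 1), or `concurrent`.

Initial: VV[0]=[0, 0, 0]
Initial: VV[1]=[0, 0, 0]
Initial: VV[2]=[0, 0, 0]
Event 1: SEND 2->1: VV[2][2]++ -> VV[2]=[0, 0, 1], msg_vec=[0, 0, 1]; VV[1]=max(VV[1],msg_vec) then VV[1][1]++ -> VV[1]=[0, 1, 1]
Event 2: SEND 2->1: VV[2][2]++ -> VV[2]=[0, 0, 2], msg_vec=[0, 0, 2]; VV[1]=max(VV[1],msg_vec) then VV[1][1]++ -> VV[1]=[0, 2, 2]
Event 3: SEND 2->0: VV[2][2]++ -> VV[2]=[0, 0, 3], msg_vec=[0, 0, 3]; VV[0]=max(VV[0],msg_vec) then VV[0][0]++ -> VV[0]=[1, 0, 3]
Event 4: SEND 2->0: VV[2][2]++ -> VV[2]=[0, 0, 4], msg_vec=[0, 0, 4]; VV[0]=max(VV[0],msg_vec) then VV[0][0]++ -> VV[0]=[2, 0, 4]
Event 5: SEND 0->2: VV[0][0]++ -> VV[0]=[3, 0, 4], msg_vec=[3, 0, 4]; VV[2]=max(VV[2],msg_vec) then VV[2][2]++ -> VV[2]=[3, 0, 5]
Event 6: LOCAL 2: VV[2][2]++ -> VV[2]=[3, 0, 6]
Event 1 stamp: [0, 0, 1]
Event 4 stamp: [0, 0, 4]
[0, 0, 1] <= [0, 0, 4]? True
[0, 0, 4] <= [0, 0, 1]? False
Relation: before

Answer: before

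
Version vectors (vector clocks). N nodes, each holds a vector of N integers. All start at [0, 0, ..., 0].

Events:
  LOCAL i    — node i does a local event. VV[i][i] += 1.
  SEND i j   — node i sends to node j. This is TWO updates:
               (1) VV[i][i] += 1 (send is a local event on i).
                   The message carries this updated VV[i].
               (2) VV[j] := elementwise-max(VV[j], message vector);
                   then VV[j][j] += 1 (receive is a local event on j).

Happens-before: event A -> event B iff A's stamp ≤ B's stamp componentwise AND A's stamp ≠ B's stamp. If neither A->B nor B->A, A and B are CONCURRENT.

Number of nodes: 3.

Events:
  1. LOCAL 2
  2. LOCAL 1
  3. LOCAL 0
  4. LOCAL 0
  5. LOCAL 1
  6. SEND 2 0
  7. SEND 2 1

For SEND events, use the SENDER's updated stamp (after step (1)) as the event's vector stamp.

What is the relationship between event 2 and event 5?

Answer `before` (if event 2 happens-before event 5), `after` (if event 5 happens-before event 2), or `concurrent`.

Answer: before

Derivation:
Initial: VV[0]=[0, 0, 0]
Initial: VV[1]=[0, 0, 0]
Initial: VV[2]=[0, 0, 0]
Event 1: LOCAL 2: VV[2][2]++ -> VV[2]=[0, 0, 1]
Event 2: LOCAL 1: VV[1][1]++ -> VV[1]=[0, 1, 0]
Event 3: LOCAL 0: VV[0][0]++ -> VV[0]=[1, 0, 0]
Event 4: LOCAL 0: VV[0][0]++ -> VV[0]=[2, 0, 0]
Event 5: LOCAL 1: VV[1][1]++ -> VV[1]=[0, 2, 0]
Event 6: SEND 2->0: VV[2][2]++ -> VV[2]=[0, 0, 2], msg_vec=[0, 0, 2]; VV[0]=max(VV[0],msg_vec) then VV[0][0]++ -> VV[0]=[3, 0, 2]
Event 7: SEND 2->1: VV[2][2]++ -> VV[2]=[0, 0, 3], msg_vec=[0, 0, 3]; VV[1]=max(VV[1],msg_vec) then VV[1][1]++ -> VV[1]=[0, 3, 3]
Event 2 stamp: [0, 1, 0]
Event 5 stamp: [0, 2, 0]
[0, 1, 0] <= [0, 2, 0]? True
[0, 2, 0] <= [0, 1, 0]? False
Relation: before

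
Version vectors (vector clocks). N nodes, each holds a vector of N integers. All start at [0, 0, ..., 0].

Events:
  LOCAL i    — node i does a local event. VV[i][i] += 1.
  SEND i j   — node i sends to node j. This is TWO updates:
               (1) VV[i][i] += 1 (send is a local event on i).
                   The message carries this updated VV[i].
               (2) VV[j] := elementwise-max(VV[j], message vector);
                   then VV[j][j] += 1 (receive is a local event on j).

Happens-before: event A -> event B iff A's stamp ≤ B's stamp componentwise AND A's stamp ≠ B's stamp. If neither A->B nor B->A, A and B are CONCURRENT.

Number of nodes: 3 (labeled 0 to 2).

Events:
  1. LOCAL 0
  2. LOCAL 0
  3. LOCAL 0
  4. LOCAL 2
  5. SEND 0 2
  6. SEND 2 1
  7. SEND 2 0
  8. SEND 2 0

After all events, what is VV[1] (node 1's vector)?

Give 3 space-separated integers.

Initial: VV[0]=[0, 0, 0]
Initial: VV[1]=[0, 0, 0]
Initial: VV[2]=[0, 0, 0]
Event 1: LOCAL 0: VV[0][0]++ -> VV[0]=[1, 0, 0]
Event 2: LOCAL 0: VV[0][0]++ -> VV[0]=[2, 0, 0]
Event 3: LOCAL 0: VV[0][0]++ -> VV[0]=[3, 0, 0]
Event 4: LOCAL 2: VV[2][2]++ -> VV[2]=[0, 0, 1]
Event 5: SEND 0->2: VV[0][0]++ -> VV[0]=[4, 0, 0], msg_vec=[4, 0, 0]; VV[2]=max(VV[2],msg_vec) then VV[2][2]++ -> VV[2]=[4, 0, 2]
Event 6: SEND 2->1: VV[2][2]++ -> VV[2]=[4, 0, 3], msg_vec=[4, 0, 3]; VV[1]=max(VV[1],msg_vec) then VV[1][1]++ -> VV[1]=[4, 1, 3]
Event 7: SEND 2->0: VV[2][2]++ -> VV[2]=[4, 0, 4], msg_vec=[4, 0, 4]; VV[0]=max(VV[0],msg_vec) then VV[0][0]++ -> VV[0]=[5, 0, 4]
Event 8: SEND 2->0: VV[2][2]++ -> VV[2]=[4, 0, 5], msg_vec=[4, 0, 5]; VV[0]=max(VV[0],msg_vec) then VV[0][0]++ -> VV[0]=[6, 0, 5]
Final vectors: VV[0]=[6, 0, 5]; VV[1]=[4, 1, 3]; VV[2]=[4, 0, 5]

Answer: 4 1 3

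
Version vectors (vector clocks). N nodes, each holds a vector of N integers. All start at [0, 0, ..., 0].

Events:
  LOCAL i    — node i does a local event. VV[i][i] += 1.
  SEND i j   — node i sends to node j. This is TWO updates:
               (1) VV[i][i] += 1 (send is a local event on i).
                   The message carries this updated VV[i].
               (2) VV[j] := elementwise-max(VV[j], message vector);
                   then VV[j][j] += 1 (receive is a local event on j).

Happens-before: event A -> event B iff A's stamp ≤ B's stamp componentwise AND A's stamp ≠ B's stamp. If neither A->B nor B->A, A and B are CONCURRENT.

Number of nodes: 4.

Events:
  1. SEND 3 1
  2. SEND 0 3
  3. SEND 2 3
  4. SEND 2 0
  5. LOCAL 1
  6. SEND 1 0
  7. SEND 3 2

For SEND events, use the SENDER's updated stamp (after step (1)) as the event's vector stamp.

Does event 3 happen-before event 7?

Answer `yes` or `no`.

Answer: yes

Derivation:
Initial: VV[0]=[0, 0, 0, 0]
Initial: VV[1]=[0, 0, 0, 0]
Initial: VV[2]=[0, 0, 0, 0]
Initial: VV[3]=[0, 0, 0, 0]
Event 1: SEND 3->1: VV[3][3]++ -> VV[3]=[0, 0, 0, 1], msg_vec=[0, 0, 0, 1]; VV[1]=max(VV[1],msg_vec) then VV[1][1]++ -> VV[1]=[0, 1, 0, 1]
Event 2: SEND 0->3: VV[0][0]++ -> VV[0]=[1, 0, 0, 0], msg_vec=[1, 0, 0, 0]; VV[3]=max(VV[3],msg_vec) then VV[3][3]++ -> VV[3]=[1, 0, 0, 2]
Event 3: SEND 2->3: VV[2][2]++ -> VV[2]=[0, 0, 1, 0], msg_vec=[0, 0, 1, 0]; VV[3]=max(VV[3],msg_vec) then VV[3][3]++ -> VV[3]=[1, 0, 1, 3]
Event 4: SEND 2->0: VV[2][2]++ -> VV[2]=[0, 0, 2, 0], msg_vec=[0, 0, 2, 0]; VV[0]=max(VV[0],msg_vec) then VV[0][0]++ -> VV[0]=[2, 0, 2, 0]
Event 5: LOCAL 1: VV[1][1]++ -> VV[1]=[0, 2, 0, 1]
Event 6: SEND 1->0: VV[1][1]++ -> VV[1]=[0, 3, 0, 1], msg_vec=[0, 3, 0, 1]; VV[0]=max(VV[0],msg_vec) then VV[0][0]++ -> VV[0]=[3, 3, 2, 1]
Event 7: SEND 3->2: VV[3][3]++ -> VV[3]=[1, 0, 1, 4], msg_vec=[1, 0, 1, 4]; VV[2]=max(VV[2],msg_vec) then VV[2][2]++ -> VV[2]=[1, 0, 3, 4]
Event 3 stamp: [0, 0, 1, 0]
Event 7 stamp: [1, 0, 1, 4]
[0, 0, 1, 0] <= [1, 0, 1, 4]? True. Equal? False. Happens-before: True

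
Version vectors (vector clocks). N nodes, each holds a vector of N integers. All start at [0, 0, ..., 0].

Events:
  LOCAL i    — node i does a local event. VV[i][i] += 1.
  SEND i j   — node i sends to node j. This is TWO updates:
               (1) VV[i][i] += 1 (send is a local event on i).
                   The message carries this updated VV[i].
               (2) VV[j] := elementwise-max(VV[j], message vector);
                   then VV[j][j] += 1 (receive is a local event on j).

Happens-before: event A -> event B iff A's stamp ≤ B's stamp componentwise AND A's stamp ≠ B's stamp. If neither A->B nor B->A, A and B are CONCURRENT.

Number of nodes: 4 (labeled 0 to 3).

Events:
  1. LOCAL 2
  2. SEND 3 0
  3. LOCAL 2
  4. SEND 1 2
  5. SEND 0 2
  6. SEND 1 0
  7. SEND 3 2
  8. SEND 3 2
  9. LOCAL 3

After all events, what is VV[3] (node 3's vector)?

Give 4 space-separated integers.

Initial: VV[0]=[0, 0, 0, 0]
Initial: VV[1]=[0, 0, 0, 0]
Initial: VV[2]=[0, 0, 0, 0]
Initial: VV[3]=[0, 0, 0, 0]
Event 1: LOCAL 2: VV[2][2]++ -> VV[2]=[0, 0, 1, 0]
Event 2: SEND 3->0: VV[3][3]++ -> VV[3]=[0, 0, 0, 1], msg_vec=[0, 0, 0, 1]; VV[0]=max(VV[0],msg_vec) then VV[0][0]++ -> VV[0]=[1, 0, 0, 1]
Event 3: LOCAL 2: VV[2][2]++ -> VV[2]=[0, 0, 2, 0]
Event 4: SEND 1->2: VV[1][1]++ -> VV[1]=[0, 1, 0, 0], msg_vec=[0, 1, 0, 0]; VV[2]=max(VV[2],msg_vec) then VV[2][2]++ -> VV[2]=[0, 1, 3, 0]
Event 5: SEND 0->2: VV[0][0]++ -> VV[0]=[2, 0, 0, 1], msg_vec=[2, 0, 0, 1]; VV[2]=max(VV[2],msg_vec) then VV[2][2]++ -> VV[2]=[2, 1, 4, 1]
Event 6: SEND 1->0: VV[1][1]++ -> VV[1]=[0, 2, 0, 0], msg_vec=[0, 2, 0, 0]; VV[0]=max(VV[0],msg_vec) then VV[0][0]++ -> VV[0]=[3, 2, 0, 1]
Event 7: SEND 3->2: VV[3][3]++ -> VV[3]=[0, 0, 0, 2], msg_vec=[0, 0, 0, 2]; VV[2]=max(VV[2],msg_vec) then VV[2][2]++ -> VV[2]=[2, 1, 5, 2]
Event 8: SEND 3->2: VV[3][3]++ -> VV[3]=[0, 0, 0, 3], msg_vec=[0, 0, 0, 3]; VV[2]=max(VV[2],msg_vec) then VV[2][2]++ -> VV[2]=[2, 1, 6, 3]
Event 9: LOCAL 3: VV[3][3]++ -> VV[3]=[0, 0, 0, 4]
Final vectors: VV[0]=[3, 2, 0, 1]; VV[1]=[0, 2, 0, 0]; VV[2]=[2, 1, 6, 3]; VV[3]=[0, 0, 0, 4]

Answer: 0 0 0 4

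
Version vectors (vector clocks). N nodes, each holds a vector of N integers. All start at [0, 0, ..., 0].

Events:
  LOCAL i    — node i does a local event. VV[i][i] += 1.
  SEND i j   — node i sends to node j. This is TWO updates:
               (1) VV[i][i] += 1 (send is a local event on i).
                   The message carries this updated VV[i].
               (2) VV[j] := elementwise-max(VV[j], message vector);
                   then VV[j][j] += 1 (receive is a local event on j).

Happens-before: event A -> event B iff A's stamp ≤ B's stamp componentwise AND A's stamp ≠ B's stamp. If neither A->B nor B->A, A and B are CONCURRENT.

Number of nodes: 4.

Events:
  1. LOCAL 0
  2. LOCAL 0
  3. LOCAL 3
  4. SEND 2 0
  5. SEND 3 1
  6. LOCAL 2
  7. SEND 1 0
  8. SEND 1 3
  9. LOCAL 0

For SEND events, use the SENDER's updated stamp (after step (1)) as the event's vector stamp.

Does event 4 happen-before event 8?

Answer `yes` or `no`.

Answer: no

Derivation:
Initial: VV[0]=[0, 0, 0, 0]
Initial: VV[1]=[0, 0, 0, 0]
Initial: VV[2]=[0, 0, 0, 0]
Initial: VV[3]=[0, 0, 0, 0]
Event 1: LOCAL 0: VV[0][0]++ -> VV[0]=[1, 0, 0, 0]
Event 2: LOCAL 0: VV[0][0]++ -> VV[0]=[2, 0, 0, 0]
Event 3: LOCAL 3: VV[3][3]++ -> VV[3]=[0, 0, 0, 1]
Event 4: SEND 2->0: VV[2][2]++ -> VV[2]=[0, 0, 1, 0], msg_vec=[0, 0, 1, 0]; VV[0]=max(VV[0],msg_vec) then VV[0][0]++ -> VV[0]=[3, 0, 1, 0]
Event 5: SEND 3->1: VV[3][3]++ -> VV[3]=[0, 0, 0, 2], msg_vec=[0, 0, 0, 2]; VV[1]=max(VV[1],msg_vec) then VV[1][1]++ -> VV[1]=[0, 1, 0, 2]
Event 6: LOCAL 2: VV[2][2]++ -> VV[2]=[0, 0, 2, 0]
Event 7: SEND 1->0: VV[1][1]++ -> VV[1]=[0, 2, 0, 2], msg_vec=[0, 2, 0, 2]; VV[0]=max(VV[0],msg_vec) then VV[0][0]++ -> VV[0]=[4, 2, 1, 2]
Event 8: SEND 1->3: VV[1][1]++ -> VV[1]=[0, 3, 0, 2], msg_vec=[0, 3, 0, 2]; VV[3]=max(VV[3],msg_vec) then VV[3][3]++ -> VV[3]=[0, 3, 0, 3]
Event 9: LOCAL 0: VV[0][0]++ -> VV[0]=[5, 2, 1, 2]
Event 4 stamp: [0, 0, 1, 0]
Event 8 stamp: [0, 3, 0, 2]
[0, 0, 1, 0] <= [0, 3, 0, 2]? False. Equal? False. Happens-before: False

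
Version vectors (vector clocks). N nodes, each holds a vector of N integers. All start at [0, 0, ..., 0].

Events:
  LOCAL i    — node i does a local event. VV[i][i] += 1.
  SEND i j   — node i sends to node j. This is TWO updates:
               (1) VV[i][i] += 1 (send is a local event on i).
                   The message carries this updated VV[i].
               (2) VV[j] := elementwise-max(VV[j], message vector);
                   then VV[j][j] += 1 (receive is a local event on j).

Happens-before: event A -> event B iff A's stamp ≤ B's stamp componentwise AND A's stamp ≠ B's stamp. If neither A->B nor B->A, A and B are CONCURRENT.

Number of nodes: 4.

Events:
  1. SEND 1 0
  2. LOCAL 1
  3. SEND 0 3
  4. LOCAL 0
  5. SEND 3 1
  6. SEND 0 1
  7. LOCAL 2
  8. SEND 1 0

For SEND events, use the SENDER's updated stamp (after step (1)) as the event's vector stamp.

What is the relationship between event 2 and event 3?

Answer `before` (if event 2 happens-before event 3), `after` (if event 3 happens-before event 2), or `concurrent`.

Initial: VV[0]=[0, 0, 0, 0]
Initial: VV[1]=[0, 0, 0, 0]
Initial: VV[2]=[0, 0, 0, 0]
Initial: VV[3]=[0, 0, 0, 0]
Event 1: SEND 1->0: VV[1][1]++ -> VV[1]=[0, 1, 0, 0], msg_vec=[0, 1, 0, 0]; VV[0]=max(VV[0],msg_vec) then VV[0][0]++ -> VV[0]=[1, 1, 0, 0]
Event 2: LOCAL 1: VV[1][1]++ -> VV[1]=[0, 2, 0, 0]
Event 3: SEND 0->3: VV[0][0]++ -> VV[0]=[2, 1, 0, 0], msg_vec=[2, 1, 0, 0]; VV[3]=max(VV[3],msg_vec) then VV[3][3]++ -> VV[3]=[2, 1, 0, 1]
Event 4: LOCAL 0: VV[0][0]++ -> VV[0]=[3, 1, 0, 0]
Event 5: SEND 3->1: VV[3][3]++ -> VV[3]=[2, 1, 0, 2], msg_vec=[2, 1, 0, 2]; VV[1]=max(VV[1],msg_vec) then VV[1][1]++ -> VV[1]=[2, 3, 0, 2]
Event 6: SEND 0->1: VV[0][0]++ -> VV[0]=[4, 1, 0, 0], msg_vec=[4, 1, 0, 0]; VV[1]=max(VV[1],msg_vec) then VV[1][1]++ -> VV[1]=[4, 4, 0, 2]
Event 7: LOCAL 2: VV[2][2]++ -> VV[2]=[0, 0, 1, 0]
Event 8: SEND 1->0: VV[1][1]++ -> VV[1]=[4, 5, 0, 2], msg_vec=[4, 5, 0, 2]; VV[0]=max(VV[0],msg_vec) then VV[0][0]++ -> VV[0]=[5, 5, 0, 2]
Event 2 stamp: [0, 2, 0, 0]
Event 3 stamp: [2, 1, 0, 0]
[0, 2, 0, 0] <= [2, 1, 0, 0]? False
[2, 1, 0, 0] <= [0, 2, 0, 0]? False
Relation: concurrent

Answer: concurrent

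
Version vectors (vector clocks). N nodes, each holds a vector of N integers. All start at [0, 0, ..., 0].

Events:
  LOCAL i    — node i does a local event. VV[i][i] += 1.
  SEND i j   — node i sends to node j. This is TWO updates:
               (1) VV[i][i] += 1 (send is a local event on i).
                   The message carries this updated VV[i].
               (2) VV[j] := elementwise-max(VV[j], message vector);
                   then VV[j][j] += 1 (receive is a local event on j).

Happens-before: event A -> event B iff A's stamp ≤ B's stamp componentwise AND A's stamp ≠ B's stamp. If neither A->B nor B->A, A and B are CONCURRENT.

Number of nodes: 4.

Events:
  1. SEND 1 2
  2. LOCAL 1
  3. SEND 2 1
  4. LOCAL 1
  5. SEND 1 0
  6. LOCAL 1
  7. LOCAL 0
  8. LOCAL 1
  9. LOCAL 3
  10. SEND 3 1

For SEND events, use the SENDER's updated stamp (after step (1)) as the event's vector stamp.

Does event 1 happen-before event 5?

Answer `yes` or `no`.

Answer: yes

Derivation:
Initial: VV[0]=[0, 0, 0, 0]
Initial: VV[1]=[0, 0, 0, 0]
Initial: VV[2]=[0, 0, 0, 0]
Initial: VV[3]=[0, 0, 0, 0]
Event 1: SEND 1->2: VV[1][1]++ -> VV[1]=[0, 1, 0, 0], msg_vec=[0, 1, 0, 0]; VV[2]=max(VV[2],msg_vec) then VV[2][2]++ -> VV[2]=[0, 1, 1, 0]
Event 2: LOCAL 1: VV[1][1]++ -> VV[1]=[0, 2, 0, 0]
Event 3: SEND 2->1: VV[2][2]++ -> VV[2]=[0, 1, 2, 0], msg_vec=[0, 1, 2, 0]; VV[1]=max(VV[1],msg_vec) then VV[1][1]++ -> VV[1]=[0, 3, 2, 0]
Event 4: LOCAL 1: VV[1][1]++ -> VV[1]=[0, 4, 2, 0]
Event 5: SEND 1->0: VV[1][1]++ -> VV[1]=[0, 5, 2, 0], msg_vec=[0, 5, 2, 0]; VV[0]=max(VV[0],msg_vec) then VV[0][0]++ -> VV[0]=[1, 5, 2, 0]
Event 6: LOCAL 1: VV[1][1]++ -> VV[1]=[0, 6, 2, 0]
Event 7: LOCAL 0: VV[0][0]++ -> VV[0]=[2, 5, 2, 0]
Event 8: LOCAL 1: VV[1][1]++ -> VV[1]=[0, 7, 2, 0]
Event 9: LOCAL 3: VV[3][3]++ -> VV[3]=[0, 0, 0, 1]
Event 10: SEND 3->1: VV[3][3]++ -> VV[3]=[0, 0, 0, 2], msg_vec=[0, 0, 0, 2]; VV[1]=max(VV[1],msg_vec) then VV[1][1]++ -> VV[1]=[0, 8, 2, 2]
Event 1 stamp: [0, 1, 0, 0]
Event 5 stamp: [0, 5, 2, 0]
[0, 1, 0, 0] <= [0, 5, 2, 0]? True. Equal? False. Happens-before: True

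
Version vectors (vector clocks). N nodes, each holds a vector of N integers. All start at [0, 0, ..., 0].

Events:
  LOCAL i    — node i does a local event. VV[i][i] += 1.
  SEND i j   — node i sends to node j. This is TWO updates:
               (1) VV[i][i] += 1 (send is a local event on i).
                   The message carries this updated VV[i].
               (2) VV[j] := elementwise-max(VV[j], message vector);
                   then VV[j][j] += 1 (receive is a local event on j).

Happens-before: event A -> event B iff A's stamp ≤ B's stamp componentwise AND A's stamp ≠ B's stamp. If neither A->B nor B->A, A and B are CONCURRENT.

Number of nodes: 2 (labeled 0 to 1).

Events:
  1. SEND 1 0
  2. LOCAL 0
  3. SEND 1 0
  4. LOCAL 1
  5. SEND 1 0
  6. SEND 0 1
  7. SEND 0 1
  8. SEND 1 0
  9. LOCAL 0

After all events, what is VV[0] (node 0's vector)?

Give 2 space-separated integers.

Initial: VV[0]=[0, 0]
Initial: VV[1]=[0, 0]
Event 1: SEND 1->0: VV[1][1]++ -> VV[1]=[0, 1], msg_vec=[0, 1]; VV[0]=max(VV[0],msg_vec) then VV[0][0]++ -> VV[0]=[1, 1]
Event 2: LOCAL 0: VV[0][0]++ -> VV[0]=[2, 1]
Event 3: SEND 1->0: VV[1][1]++ -> VV[1]=[0, 2], msg_vec=[0, 2]; VV[0]=max(VV[0],msg_vec) then VV[0][0]++ -> VV[0]=[3, 2]
Event 4: LOCAL 1: VV[1][1]++ -> VV[1]=[0, 3]
Event 5: SEND 1->0: VV[1][1]++ -> VV[1]=[0, 4], msg_vec=[0, 4]; VV[0]=max(VV[0],msg_vec) then VV[0][0]++ -> VV[0]=[4, 4]
Event 6: SEND 0->1: VV[0][0]++ -> VV[0]=[5, 4], msg_vec=[5, 4]; VV[1]=max(VV[1],msg_vec) then VV[1][1]++ -> VV[1]=[5, 5]
Event 7: SEND 0->1: VV[0][0]++ -> VV[0]=[6, 4], msg_vec=[6, 4]; VV[1]=max(VV[1],msg_vec) then VV[1][1]++ -> VV[1]=[6, 6]
Event 8: SEND 1->0: VV[1][1]++ -> VV[1]=[6, 7], msg_vec=[6, 7]; VV[0]=max(VV[0],msg_vec) then VV[0][0]++ -> VV[0]=[7, 7]
Event 9: LOCAL 0: VV[0][0]++ -> VV[0]=[8, 7]
Final vectors: VV[0]=[8, 7]; VV[1]=[6, 7]

Answer: 8 7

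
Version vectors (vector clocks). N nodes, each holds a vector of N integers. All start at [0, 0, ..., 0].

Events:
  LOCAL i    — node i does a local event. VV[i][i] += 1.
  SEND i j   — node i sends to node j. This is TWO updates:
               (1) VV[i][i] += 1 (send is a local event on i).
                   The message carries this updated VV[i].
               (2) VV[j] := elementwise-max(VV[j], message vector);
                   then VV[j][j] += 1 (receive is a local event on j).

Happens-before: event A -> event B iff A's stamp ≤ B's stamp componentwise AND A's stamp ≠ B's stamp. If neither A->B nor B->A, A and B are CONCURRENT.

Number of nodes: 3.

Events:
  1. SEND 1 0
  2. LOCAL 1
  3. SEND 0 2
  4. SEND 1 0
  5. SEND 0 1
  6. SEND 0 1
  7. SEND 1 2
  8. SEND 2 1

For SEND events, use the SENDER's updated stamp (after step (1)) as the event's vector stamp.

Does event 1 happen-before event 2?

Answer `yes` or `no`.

Answer: yes

Derivation:
Initial: VV[0]=[0, 0, 0]
Initial: VV[1]=[0, 0, 0]
Initial: VV[2]=[0, 0, 0]
Event 1: SEND 1->0: VV[1][1]++ -> VV[1]=[0, 1, 0], msg_vec=[0, 1, 0]; VV[0]=max(VV[0],msg_vec) then VV[0][0]++ -> VV[0]=[1, 1, 0]
Event 2: LOCAL 1: VV[1][1]++ -> VV[1]=[0, 2, 0]
Event 3: SEND 0->2: VV[0][0]++ -> VV[0]=[2, 1, 0], msg_vec=[2, 1, 0]; VV[2]=max(VV[2],msg_vec) then VV[2][2]++ -> VV[2]=[2, 1, 1]
Event 4: SEND 1->0: VV[1][1]++ -> VV[1]=[0, 3, 0], msg_vec=[0, 3, 0]; VV[0]=max(VV[0],msg_vec) then VV[0][0]++ -> VV[0]=[3, 3, 0]
Event 5: SEND 0->1: VV[0][0]++ -> VV[0]=[4, 3, 0], msg_vec=[4, 3, 0]; VV[1]=max(VV[1],msg_vec) then VV[1][1]++ -> VV[1]=[4, 4, 0]
Event 6: SEND 0->1: VV[0][0]++ -> VV[0]=[5, 3, 0], msg_vec=[5, 3, 0]; VV[1]=max(VV[1],msg_vec) then VV[1][1]++ -> VV[1]=[5, 5, 0]
Event 7: SEND 1->2: VV[1][1]++ -> VV[1]=[5, 6, 0], msg_vec=[5, 6, 0]; VV[2]=max(VV[2],msg_vec) then VV[2][2]++ -> VV[2]=[5, 6, 2]
Event 8: SEND 2->1: VV[2][2]++ -> VV[2]=[5, 6, 3], msg_vec=[5, 6, 3]; VV[1]=max(VV[1],msg_vec) then VV[1][1]++ -> VV[1]=[5, 7, 3]
Event 1 stamp: [0, 1, 0]
Event 2 stamp: [0, 2, 0]
[0, 1, 0] <= [0, 2, 0]? True. Equal? False. Happens-before: True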